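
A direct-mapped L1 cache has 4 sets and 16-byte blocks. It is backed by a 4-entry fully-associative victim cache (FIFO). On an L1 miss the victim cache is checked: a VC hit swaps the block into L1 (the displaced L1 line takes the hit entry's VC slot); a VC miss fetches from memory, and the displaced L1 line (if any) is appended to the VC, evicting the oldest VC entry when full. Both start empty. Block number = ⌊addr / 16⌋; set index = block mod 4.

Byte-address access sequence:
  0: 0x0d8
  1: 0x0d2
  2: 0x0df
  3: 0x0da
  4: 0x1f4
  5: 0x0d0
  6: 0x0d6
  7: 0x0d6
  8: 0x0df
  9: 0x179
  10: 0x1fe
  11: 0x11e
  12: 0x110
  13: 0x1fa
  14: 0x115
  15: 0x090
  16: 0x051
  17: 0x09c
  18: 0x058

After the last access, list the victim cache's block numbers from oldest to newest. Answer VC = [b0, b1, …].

0: 0xd8 (blk 13, set 1) → MISS  vc=[]
1: 0xd2 (blk 13, set 1) → L1-HIT  vc=[]
2: 0xdf (blk 13, set 1) → L1-HIT  vc=[]
3: 0xda (blk 13, set 1) → L1-HIT  vc=[]
4: 0x1f4 (blk 31, set 3) → MISS  vc=[]
5: 0xd0 (blk 13, set 1) → L1-HIT  vc=[]
6: 0xd6 (blk 13, set 1) → L1-HIT  vc=[]
7: 0xd6 (blk 13, set 1) → L1-HIT  vc=[]
8: 0xdf (blk 13, set 1) → L1-HIT  vc=[]
9: 0x179 (blk 23, set 3) → MISS  vc=[31]
10: 0x1fe (blk 31, set 3) → VC-HIT  vc=[23]
11: 0x11e (blk 17, set 1) → MISS  vc=[23, 13]
12: 0x110 (blk 17, set 1) → L1-HIT  vc=[23, 13]
13: 0x1fa (blk 31, set 3) → L1-HIT  vc=[23, 13]
14: 0x115 (blk 17, set 1) → L1-HIT  vc=[23, 13]
15: 0x90 (blk 9, set 1) → MISS  vc=[23, 13, 17]
16: 0x51 (blk 5, set 1) → MISS  vc=[23, 13, 17, 9]
17: 0x9c (blk 9, set 1) → VC-HIT  vc=[23, 13, 17, 5]
18: 0x58 (blk 5, set 1) → VC-HIT  vc=[23, 13, 17, 9]

VC = [23, 13, 17, 9]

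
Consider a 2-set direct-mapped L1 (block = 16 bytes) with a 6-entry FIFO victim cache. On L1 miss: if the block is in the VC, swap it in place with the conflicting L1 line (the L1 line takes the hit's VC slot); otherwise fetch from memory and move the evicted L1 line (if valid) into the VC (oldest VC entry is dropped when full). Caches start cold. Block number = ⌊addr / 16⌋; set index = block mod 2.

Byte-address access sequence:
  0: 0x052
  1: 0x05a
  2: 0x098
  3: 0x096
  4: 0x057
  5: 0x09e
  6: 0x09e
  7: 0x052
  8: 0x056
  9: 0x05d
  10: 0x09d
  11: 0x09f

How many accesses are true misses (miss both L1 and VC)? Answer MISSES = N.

0: 0x52 (blk 5, set 1) → MISS  vc=[]
1: 0x5a (blk 5, set 1) → L1-HIT  vc=[]
2: 0x98 (blk 9, set 1) → MISS  vc=[5]
3: 0x96 (blk 9, set 1) → L1-HIT  vc=[5]
4: 0x57 (blk 5, set 1) → VC-HIT  vc=[9]
5: 0x9e (blk 9, set 1) → VC-HIT  vc=[5]
6: 0x9e (blk 9, set 1) → L1-HIT  vc=[5]
7: 0x52 (blk 5, set 1) → VC-HIT  vc=[9]
8: 0x56 (blk 5, set 1) → L1-HIT  vc=[9]
9: 0x5d (blk 5, set 1) → L1-HIT  vc=[9]
10: 0x9d (blk 9, set 1) → VC-HIT  vc=[5]
11: 0x9f (blk 9, set 1) → L1-HIT  vc=[5]

MISSES = 2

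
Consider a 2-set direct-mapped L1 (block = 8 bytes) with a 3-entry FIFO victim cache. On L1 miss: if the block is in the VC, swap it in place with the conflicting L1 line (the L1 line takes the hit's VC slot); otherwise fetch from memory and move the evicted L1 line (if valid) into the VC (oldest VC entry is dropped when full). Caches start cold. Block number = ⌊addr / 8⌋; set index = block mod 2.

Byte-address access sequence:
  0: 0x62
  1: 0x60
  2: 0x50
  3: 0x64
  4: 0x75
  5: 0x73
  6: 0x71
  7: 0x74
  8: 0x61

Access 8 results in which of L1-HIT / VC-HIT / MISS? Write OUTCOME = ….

#0 0x62→b12/s0 MISS; vc=[]
#1 0x60→b12/s0 L1-HIT; vc=[]
#2 0x50→b10/s0 MISS; vc=[12]
#3 0x64→b12/s0 VC-HIT; vc=[10]
#4 0x75→b14/s0 MISS; vc=[10,12]
#5 0x73→b14/s0 L1-HIT; vc=[10,12]
#6 0x71→b14/s0 L1-HIT; vc=[10,12]
#7 0x74→b14/s0 L1-HIT; vc=[10,12]
#8 0x61→b12/s0 VC-HIT; vc=[10,14]

OUTCOME = VC-HIT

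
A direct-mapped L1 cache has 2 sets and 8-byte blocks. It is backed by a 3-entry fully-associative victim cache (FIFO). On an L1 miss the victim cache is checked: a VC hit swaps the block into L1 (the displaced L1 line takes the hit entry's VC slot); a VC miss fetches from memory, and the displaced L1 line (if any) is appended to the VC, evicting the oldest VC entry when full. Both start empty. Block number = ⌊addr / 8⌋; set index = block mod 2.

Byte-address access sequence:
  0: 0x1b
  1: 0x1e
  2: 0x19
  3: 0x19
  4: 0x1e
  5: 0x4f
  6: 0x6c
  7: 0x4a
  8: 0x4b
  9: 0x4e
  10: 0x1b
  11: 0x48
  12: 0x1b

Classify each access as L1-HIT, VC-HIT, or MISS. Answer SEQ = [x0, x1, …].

SEQ = [MISS, L1-HIT, L1-HIT, L1-HIT, L1-HIT, MISS, MISS, VC-HIT, L1-HIT, L1-HIT, VC-HIT, VC-HIT, VC-HIT]

0: 0x1b (blk 3, set 1) → MISS  vc=[]
1: 0x1e (blk 3, set 1) → L1-HIT  vc=[]
2: 0x19 (blk 3, set 1) → L1-HIT  vc=[]
3: 0x19 (blk 3, set 1) → L1-HIT  vc=[]
4: 0x1e (blk 3, set 1) → L1-HIT  vc=[]
5: 0x4f (blk 9, set 1) → MISS  vc=[3]
6: 0x6c (blk 13, set 1) → MISS  vc=[3, 9]
7: 0x4a (blk 9, set 1) → VC-HIT  vc=[3, 13]
8: 0x4b (blk 9, set 1) → L1-HIT  vc=[3, 13]
9: 0x4e (blk 9, set 1) → L1-HIT  vc=[3, 13]
10: 0x1b (blk 3, set 1) → VC-HIT  vc=[9, 13]
11: 0x48 (blk 9, set 1) → VC-HIT  vc=[3, 13]
12: 0x1b (blk 3, set 1) → VC-HIT  vc=[9, 13]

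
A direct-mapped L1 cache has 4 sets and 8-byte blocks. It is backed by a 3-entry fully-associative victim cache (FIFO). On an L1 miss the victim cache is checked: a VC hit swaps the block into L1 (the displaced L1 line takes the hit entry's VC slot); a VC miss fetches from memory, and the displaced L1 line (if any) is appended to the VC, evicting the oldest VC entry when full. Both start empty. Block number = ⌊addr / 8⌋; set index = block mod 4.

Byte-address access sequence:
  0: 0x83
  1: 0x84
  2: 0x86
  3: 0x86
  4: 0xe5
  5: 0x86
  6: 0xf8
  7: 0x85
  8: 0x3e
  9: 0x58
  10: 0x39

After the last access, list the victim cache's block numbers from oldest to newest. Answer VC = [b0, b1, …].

0: 0x83 (blk 16, set 0) → MISS  vc=[]
1: 0x84 (blk 16, set 0) → L1-HIT  vc=[]
2: 0x86 (blk 16, set 0) → L1-HIT  vc=[]
3: 0x86 (blk 16, set 0) → L1-HIT  vc=[]
4: 0xe5 (blk 28, set 0) → MISS  vc=[16]
5: 0x86 (blk 16, set 0) → VC-HIT  vc=[28]
6: 0xf8 (blk 31, set 3) → MISS  vc=[28]
7: 0x85 (blk 16, set 0) → L1-HIT  vc=[28]
8: 0x3e (blk 7, set 3) → MISS  vc=[28, 31]
9: 0x58 (blk 11, set 3) → MISS  vc=[28, 31, 7]
10: 0x39 (blk 7, set 3) → VC-HIT  vc=[28, 31, 11]

VC = [28, 31, 11]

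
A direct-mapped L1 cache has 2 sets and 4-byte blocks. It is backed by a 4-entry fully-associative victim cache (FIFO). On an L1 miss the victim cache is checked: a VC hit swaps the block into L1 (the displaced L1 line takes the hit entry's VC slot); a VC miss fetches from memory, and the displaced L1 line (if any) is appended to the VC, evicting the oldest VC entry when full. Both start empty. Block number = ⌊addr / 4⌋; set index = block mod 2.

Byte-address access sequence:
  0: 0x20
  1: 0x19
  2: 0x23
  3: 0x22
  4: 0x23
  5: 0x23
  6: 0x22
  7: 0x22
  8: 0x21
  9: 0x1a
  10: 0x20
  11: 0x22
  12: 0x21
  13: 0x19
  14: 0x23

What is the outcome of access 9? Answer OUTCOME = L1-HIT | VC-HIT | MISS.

#0 0x20→b8/s0 MISS; vc=[]
#1 0x19→b6/s0 MISS; vc=[8]
#2 0x23→b8/s0 VC-HIT; vc=[6]
#3 0x22→b8/s0 L1-HIT; vc=[6]
#4 0x23→b8/s0 L1-HIT; vc=[6]
#5 0x23→b8/s0 L1-HIT; vc=[6]
#6 0x22→b8/s0 L1-HIT; vc=[6]
#7 0x22→b8/s0 L1-HIT; vc=[6]
#8 0x21→b8/s0 L1-HIT; vc=[6]
#9 0x1a→b6/s0 VC-HIT; vc=[8]
#10 0x20→b8/s0 VC-HIT; vc=[6]
#11 0x22→b8/s0 L1-HIT; vc=[6]
#12 0x21→b8/s0 L1-HIT; vc=[6]
#13 0x19→b6/s0 VC-HIT; vc=[8]
#14 0x23→b8/s0 VC-HIT; vc=[6]

OUTCOME = VC-HIT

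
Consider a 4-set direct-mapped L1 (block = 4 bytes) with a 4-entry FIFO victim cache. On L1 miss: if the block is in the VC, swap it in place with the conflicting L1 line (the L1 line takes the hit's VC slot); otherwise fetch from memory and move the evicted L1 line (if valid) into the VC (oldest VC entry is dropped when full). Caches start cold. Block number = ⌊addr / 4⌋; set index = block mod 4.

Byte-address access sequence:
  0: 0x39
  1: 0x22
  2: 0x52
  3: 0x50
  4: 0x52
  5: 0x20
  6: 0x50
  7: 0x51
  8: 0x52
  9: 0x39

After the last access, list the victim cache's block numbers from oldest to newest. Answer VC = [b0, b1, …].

VC = [8]

0: 0x39 (blk 14, set 2) → MISS  vc=[]
1: 0x22 (blk 8, set 0) → MISS  vc=[]
2: 0x52 (blk 20, set 0) → MISS  vc=[8]
3: 0x50 (blk 20, set 0) → L1-HIT  vc=[8]
4: 0x52 (blk 20, set 0) → L1-HIT  vc=[8]
5: 0x20 (blk 8, set 0) → VC-HIT  vc=[20]
6: 0x50 (blk 20, set 0) → VC-HIT  vc=[8]
7: 0x51 (blk 20, set 0) → L1-HIT  vc=[8]
8: 0x52 (blk 20, set 0) → L1-HIT  vc=[8]
9: 0x39 (blk 14, set 2) → L1-HIT  vc=[8]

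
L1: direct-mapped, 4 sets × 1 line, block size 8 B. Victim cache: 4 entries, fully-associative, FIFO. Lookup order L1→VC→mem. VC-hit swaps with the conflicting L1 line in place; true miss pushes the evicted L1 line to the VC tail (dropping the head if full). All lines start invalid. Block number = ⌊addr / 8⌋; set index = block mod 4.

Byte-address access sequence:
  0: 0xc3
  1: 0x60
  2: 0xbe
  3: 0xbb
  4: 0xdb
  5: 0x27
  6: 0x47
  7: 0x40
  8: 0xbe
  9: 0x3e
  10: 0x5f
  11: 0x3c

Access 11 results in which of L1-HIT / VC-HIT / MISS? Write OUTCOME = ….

OUTCOME = VC-HIT

#0 0xc3→b24/s0 MISS; vc=[]
#1 0x60→b12/s0 MISS; vc=[24]
#2 0xbe→b23/s3 MISS; vc=[24]
#3 0xbb→b23/s3 L1-HIT; vc=[24]
#4 0xdb→b27/s3 MISS; vc=[24,23]
#5 0x27→b4/s0 MISS; vc=[24,23,12]
#6 0x47→b8/s0 MISS; vc=[24,23,12,4]
#7 0x40→b8/s0 L1-HIT; vc=[24,23,12,4]
#8 0xbe→b23/s3 VC-HIT; vc=[24,27,12,4]
#9 0x3e→b7/s3 MISS; vc=[27,12,4,23]
#10 0x5f→b11/s3 MISS; vc=[12,4,23,7]
#11 0x3c→b7/s3 VC-HIT; vc=[12,4,23,11]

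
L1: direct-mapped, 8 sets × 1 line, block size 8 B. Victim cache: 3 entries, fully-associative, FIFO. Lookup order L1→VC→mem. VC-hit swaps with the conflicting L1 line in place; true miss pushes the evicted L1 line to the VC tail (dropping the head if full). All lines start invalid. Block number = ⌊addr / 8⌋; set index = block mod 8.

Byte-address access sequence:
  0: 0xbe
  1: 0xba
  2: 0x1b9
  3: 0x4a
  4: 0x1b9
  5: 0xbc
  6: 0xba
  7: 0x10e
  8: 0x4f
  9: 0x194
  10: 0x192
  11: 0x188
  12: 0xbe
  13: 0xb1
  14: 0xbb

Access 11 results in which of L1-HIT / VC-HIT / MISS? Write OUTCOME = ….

OUTCOME = MISS

0: 0xbe (blk 23, set 7) → MISS  vc=[]
1: 0xba (blk 23, set 7) → L1-HIT  vc=[]
2: 0x1b9 (blk 55, set 7) → MISS  vc=[23]
3: 0x4a (blk 9, set 1) → MISS  vc=[23]
4: 0x1b9 (blk 55, set 7) → L1-HIT  vc=[23]
5: 0xbc (blk 23, set 7) → VC-HIT  vc=[55]
6: 0xba (blk 23, set 7) → L1-HIT  vc=[55]
7: 0x10e (blk 33, set 1) → MISS  vc=[55, 9]
8: 0x4f (blk 9, set 1) → VC-HIT  vc=[55, 33]
9: 0x194 (blk 50, set 2) → MISS  vc=[55, 33]
10: 0x192 (blk 50, set 2) → L1-HIT  vc=[55, 33]
11: 0x188 (blk 49, set 1) → MISS  vc=[55, 33, 9]
12: 0xbe (blk 23, set 7) → L1-HIT  vc=[55, 33, 9]
13: 0xb1 (blk 22, set 6) → MISS  vc=[55, 33, 9]
14: 0xbb (blk 23, set 7) → L1-HIT  vc=[55, 33, 9]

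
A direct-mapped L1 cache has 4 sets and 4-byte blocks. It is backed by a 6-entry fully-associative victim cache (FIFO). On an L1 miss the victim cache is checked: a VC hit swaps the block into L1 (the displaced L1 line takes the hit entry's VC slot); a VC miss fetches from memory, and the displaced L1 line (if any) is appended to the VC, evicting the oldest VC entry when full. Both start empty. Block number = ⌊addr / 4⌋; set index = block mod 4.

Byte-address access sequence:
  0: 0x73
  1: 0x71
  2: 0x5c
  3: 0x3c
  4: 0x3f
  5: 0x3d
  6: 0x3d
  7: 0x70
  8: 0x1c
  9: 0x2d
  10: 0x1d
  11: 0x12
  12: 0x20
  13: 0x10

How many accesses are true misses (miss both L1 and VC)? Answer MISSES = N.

#0 0x73→b28/s0 MISS; vc=[]
#1 0x71→b28/s0 L1-HIT; vc=[]
#2 0x5c→b23/s3 MISS; vc=[]
#3 0x3c→b15/s3 MISS; vc=[23]
#4 0x3f→b15/s3 L1-HIT; vc=[23]
#5 0x3d→b15/s3 L1-HIT; vc=[23]
#6 0x3d→b15/s3 L1-HIT; vc=[23]
#7 0x70→b28/s0 L1-HIT; vc=[23]
#8 0x1c→b7/s3 MISS; vc=[23,15]
#9 0x2d→b11/s3 MISS; vc=[23,15,7]
#10 0x1d→b7/s3 VC-HIT; vc=[23,15,11]
#11 0x12→b4/s0 MISS; vc=[23,15,11,28]
#12 0x20→b8/s0 MISS; vc=[23,15,11,28,4]
#13 0x10→b4/s0 VC-HIT; vc=[23,15,11,28,8]

MISSES = 7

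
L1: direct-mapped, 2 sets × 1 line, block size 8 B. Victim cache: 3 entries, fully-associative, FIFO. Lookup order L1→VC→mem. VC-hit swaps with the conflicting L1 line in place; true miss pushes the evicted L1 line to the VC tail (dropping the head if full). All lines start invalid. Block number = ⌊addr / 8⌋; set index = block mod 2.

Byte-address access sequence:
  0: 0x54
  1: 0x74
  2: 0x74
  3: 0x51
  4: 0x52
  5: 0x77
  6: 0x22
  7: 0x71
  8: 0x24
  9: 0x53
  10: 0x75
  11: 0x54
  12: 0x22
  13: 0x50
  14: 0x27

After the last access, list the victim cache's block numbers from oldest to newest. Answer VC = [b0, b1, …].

VC = [10, 14]

#0 0x54→b10/s0 MISS; vc=[]
#1 0x74→b14/s0 MISS; vc=[10]
#2 0x74→b14/s0 L1-HIT; vc=[10]
#3 0x51→b10/s0 VC-HIT; vc=[14]
#4 0x52→b10/s0 L1-HIT; vc=[14]
#5 0x77→b14/s0 VC-HIT; vc=[10]
#6 0x22→b4/s0 MISS; vc=[10,14]
#7 0x71→b14/s0 VC-HIT; vc=[10,4]
#8 0x24→b4/s0 VC-HIT; vc=[10,14]
#9 0x53→b10/s0 VC-HIT; vc=[4,14]
#10 0x75→b14/s0 VC-HIT; vc=[4,10]
#11 0x54→b10/s0 VC-HIT; vc=[4,14]
#12 0x22→b4/s0 VC-HIT; vc=[10,14]
#13 0x50→b10/s0 VC-HIT; vc=[4,14]
#14 0x27→b4/s0 VC-HIT; vc=[10,14]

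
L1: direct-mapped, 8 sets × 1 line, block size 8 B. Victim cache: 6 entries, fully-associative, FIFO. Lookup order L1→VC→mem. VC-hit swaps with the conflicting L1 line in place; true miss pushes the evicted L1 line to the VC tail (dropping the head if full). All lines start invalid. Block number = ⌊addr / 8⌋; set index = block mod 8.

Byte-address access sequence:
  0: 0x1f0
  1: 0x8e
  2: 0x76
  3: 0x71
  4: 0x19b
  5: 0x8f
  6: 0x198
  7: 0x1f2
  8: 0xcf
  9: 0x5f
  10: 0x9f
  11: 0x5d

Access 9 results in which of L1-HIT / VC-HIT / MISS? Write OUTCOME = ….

OUTCOME = MISS

#0 0x1f0→b62/s6 MISS; vc=[]
#1 0x8e→b17/s1 MISS; vc=[]
#2 0x76→b14/s6 MISS; vc=[62]
#3 0x71→b14/s6 L1-HIT; vc=[62]
#4 0x19b→b51/s3 MISS; vc=[62]
#5 0x8f→b17/s1 L1-HIT; vc=[62]
#6 0x198→b51/s3 L1-HIT; vc=[62]
#7 0x1f2→b62/s6 VC-HIT; vc=[14]
#8 0xcf→b25/s1 MISS; vc=[14,17]
#9 0x5f→b11/s3 MISS; vc=[14,17,51]
#10 0x9f→b19/s3 MISS; vc=[14,17,51,11]
#11 0x5d→b11/s3 VC-HIT; vc=[14,17,51,19]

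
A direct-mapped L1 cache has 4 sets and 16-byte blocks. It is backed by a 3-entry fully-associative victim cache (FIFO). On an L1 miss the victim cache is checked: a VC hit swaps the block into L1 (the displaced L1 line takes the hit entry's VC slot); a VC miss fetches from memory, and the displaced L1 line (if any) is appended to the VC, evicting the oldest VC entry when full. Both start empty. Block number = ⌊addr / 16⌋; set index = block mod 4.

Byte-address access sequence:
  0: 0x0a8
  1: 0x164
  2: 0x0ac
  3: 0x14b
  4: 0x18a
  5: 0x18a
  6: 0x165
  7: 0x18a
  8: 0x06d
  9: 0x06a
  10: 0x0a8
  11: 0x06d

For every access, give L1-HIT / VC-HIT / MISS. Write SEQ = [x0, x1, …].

#0 0xa8→b10/s2 MISS; vc=[]
#1 0x164→b22/s2 MISS; vc=[10]
#2 0xac→b10/s2 VC-HIT; vc=[22]
#3 0x14b→b20/s0 MISS; vc=[22]
#4 0x18a→b24/s0 MISS; vc=[22,20]
#5 0x18a→b24/s0 L1-HIT; vc=[22,20]
#6 0x165→b22/s2 VC-HIT; vc=[10,20]
#7 0x18a→b24/s0 L1-HIT; vc=[10,20]
#8 0x6d→b6/s2 MISS; vc=[10,20,22]
#9 0x6a→b6/s2 L1-HIT; vc=[10,20,22]
#10 0xa8→b10/s2 VC-HIT; vc=[6,20,22]
#11 0x6d→b6/s2 VC-HIT; vc=[10,20,22]

SEQ = [MISS, MISS, VC-HIT, MISS, MISS, L1-HIT, VC-HIT, L1-HIT, MISS, L1-HIT, VC-HIT, VC-HIT]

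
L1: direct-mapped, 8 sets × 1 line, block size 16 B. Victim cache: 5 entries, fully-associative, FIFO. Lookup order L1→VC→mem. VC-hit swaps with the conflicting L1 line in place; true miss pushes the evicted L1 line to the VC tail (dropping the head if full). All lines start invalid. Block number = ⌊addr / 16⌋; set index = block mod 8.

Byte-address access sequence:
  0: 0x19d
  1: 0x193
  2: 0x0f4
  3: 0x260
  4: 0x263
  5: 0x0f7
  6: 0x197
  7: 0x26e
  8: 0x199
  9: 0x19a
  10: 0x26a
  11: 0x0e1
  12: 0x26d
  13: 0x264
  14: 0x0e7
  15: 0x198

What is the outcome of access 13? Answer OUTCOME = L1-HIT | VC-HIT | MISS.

#0 0x19d→b25/s1 MISS; vc=[]
#1 0x193→b25/s1 L1-HIT; vc=[]
#2 0xf4→b15/s7 MISS; vc=[]
#3 0x260→b38/s6 MISS; vc=[]
#4 0x263→b38/s6 L1-HIT; vc=[]
#5 0xf7→b15/s7 L1-HIT; vc=[]
#6 0x197→b25/s1 L1-HIT; vc=[]
#7 0x26e→b38/s6 L1-HIT; vc=[]
#8 0x199→b25/s1 L1-HIT; vc=[]
#9 0x19a→b25/s1 L1-HIT; vc=[]
#10 0x26a→b38/s6 L1-HIT; vc=[]
#11 0xe1→b14/s6 MISS; vc=[38]
#12 0x26d→b38/s6 VC-HIT; vc=[14]
#13 0x264→b38/s6 L1-HIT; vc=[14]
#14 0xe7→b14/s6 VC-HIT; vc=[38]
#15 0x198→b25/s1 L1-HIT; vc=[38]

OUTCOME = L1-HIT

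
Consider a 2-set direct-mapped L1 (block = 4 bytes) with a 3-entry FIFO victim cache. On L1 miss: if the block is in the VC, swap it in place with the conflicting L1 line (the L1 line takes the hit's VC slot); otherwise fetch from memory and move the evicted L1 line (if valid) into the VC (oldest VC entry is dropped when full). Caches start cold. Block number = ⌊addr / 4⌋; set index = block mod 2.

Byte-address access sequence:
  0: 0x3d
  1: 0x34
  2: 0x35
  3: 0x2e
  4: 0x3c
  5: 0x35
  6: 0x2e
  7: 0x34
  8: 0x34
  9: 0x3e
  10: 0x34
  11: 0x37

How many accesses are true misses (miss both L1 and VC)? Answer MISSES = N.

MISSES = 3

#0 0x3d→b15/s1 MISS; vc=[]
#1 0x34→b13/s1 MISS; vc=[15]
#2 0x35→b13/s1 L1-HIT; vc=[15]
#3 0x2e→b11/s1 MISS; vc=[15,13]
#4 0x3c→b15/s1 VC-HIT; vc=[11,13]
#5 0x35→b13/s1 VC-HIT; vc=[11,15]
#6 0x2e→b11/s1 VC-HIT; vc=[13,15]
#7 0x34→b13/s1 VC-HIT; vc=[11,15]
#8 0x34→b13/s1 L1-HIT; vc=[11,15]
#9 0x3e→b15/s1 VC-HIT; vc=[11,13]
#10 0x34→b13/s1 VC-HIT; vc=[11,15]
#11 0x37→b13/s1 L1-HIT; vc=[11,15]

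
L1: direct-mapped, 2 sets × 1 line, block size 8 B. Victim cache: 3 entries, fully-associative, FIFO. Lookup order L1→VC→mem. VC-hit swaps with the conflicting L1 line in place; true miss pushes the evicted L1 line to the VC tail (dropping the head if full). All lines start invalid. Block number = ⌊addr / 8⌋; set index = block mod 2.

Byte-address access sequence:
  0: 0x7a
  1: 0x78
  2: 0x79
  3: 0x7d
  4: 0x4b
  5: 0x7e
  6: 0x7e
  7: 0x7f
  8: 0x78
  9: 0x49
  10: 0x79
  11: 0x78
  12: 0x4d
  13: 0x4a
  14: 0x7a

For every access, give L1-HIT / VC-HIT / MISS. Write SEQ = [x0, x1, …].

SEQ = [MISS, L1-HIT, L1-HIT, L1-HIT, MISS, VC-HIT, L1-HIT, L1-HIT, L1-HIT, VC-HIT, VC-HIT, L1-HIT, VC-HIT, L1-HIT, VC-HIT]

  [0] addr=0x7a blk=15 s=1: MISS | VC []
  [1] addr=0x78 blk=15 s=1: L1-HIT | VC []
  [2] addr=0x79 blk=15 s=1: L1-HIT | VC []
  [3] addr=0x7d blk=15 s=1: L1-HIT | VC []
  [4] addr=0x4b blk=9 s=1: MISS | VC [15]
  [5] addr=0x7e blk=15 s=1: VC-HIT | VC [9]
  [6] addr=0x7e blk=15 s=1: L1-HIT | VC [9]
  [7] addr=0x7f blk=15 s=1: L1-HIT | VC [9]
  [8] addr=0x78 blk=15 s=1: L1-HIT | VC [9]
  [9] addr=0x49 blk=9 s=1: VC-HIT | VC [15]
  [10] addr=0x79 blk=15 s=1: VC-HIT | VC [9]
  [11] addr=0x78 blk=15 s=1: L1-HIT | VC [9]
  [12] addr=0x4d blk=9 s=1: VC-HIT | VC [15]
  [13] addr=0x4a blk=9 s=1: L1-HIT | VC [15]
  [14] addr=0x7a blk=15 s=1: VC-HIT | VC [9]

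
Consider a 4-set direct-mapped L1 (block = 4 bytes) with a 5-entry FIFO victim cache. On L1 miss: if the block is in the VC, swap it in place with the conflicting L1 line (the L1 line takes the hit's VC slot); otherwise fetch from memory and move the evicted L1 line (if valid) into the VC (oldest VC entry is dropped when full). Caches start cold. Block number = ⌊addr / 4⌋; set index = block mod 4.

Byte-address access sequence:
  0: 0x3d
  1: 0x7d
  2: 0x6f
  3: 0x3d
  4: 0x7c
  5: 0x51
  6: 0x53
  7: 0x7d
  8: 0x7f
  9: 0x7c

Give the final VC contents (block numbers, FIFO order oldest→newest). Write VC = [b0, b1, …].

VC = [27, 15]

#0 0x3d→b15/s3 MISS; vc=[]
#1 0x7d→b31/s3 MISS; vc=[15]
#2 0x6f→b27/s3 MISS; vc=[15,31]
#3 0x3d→b15/s3 VC-HIT; vc=[27,31]
#4 0x7c→b31/s3 VC-HIT; vc=[27,15]
#5 0x51→b20/s0 MISS; vc=[27,15]
#6 0x53→b20/s0 L1-HIT; vc=[27,15]
#7 0x7d→b31/s3 L1-HIT; vc=[27,15]
#8 0x7f→b31/s3 L1-HIT; vc=[27,15]
#9 0x7c→b31/s3 L1-HIT; vc=[27,15]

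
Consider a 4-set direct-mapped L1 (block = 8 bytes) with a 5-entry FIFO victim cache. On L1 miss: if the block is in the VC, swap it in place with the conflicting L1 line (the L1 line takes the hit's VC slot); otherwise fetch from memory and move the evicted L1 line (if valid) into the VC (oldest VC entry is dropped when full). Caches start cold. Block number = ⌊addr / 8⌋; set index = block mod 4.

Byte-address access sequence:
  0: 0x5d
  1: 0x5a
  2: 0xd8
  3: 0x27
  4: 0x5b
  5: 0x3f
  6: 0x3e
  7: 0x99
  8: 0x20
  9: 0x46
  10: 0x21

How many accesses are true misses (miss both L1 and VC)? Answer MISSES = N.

MISSES = 6

#0 0x5d→b11/s3 MISS; vc=[]
#1 0x5a→b11/s3 L1-HIT; vc=[]
#2 0xd8→b27/s3 MISS; vc=[11]
#3 0x27→b4/s0 MISS; vc=[11]
#4 0x5b→b11/s3 VC-HIT; vc=[27]
#5 0x3f→b7/s3 MISS; vc=[27,11]
#6 0x3e→b7/s3 L1-HIT; vc=[27,11]
#7 0x99→b19/s3 MISS; vc=[27,11,7]
#8 0x20→b4/s0 L1-HIT; vc=[27,11,7]
#9 0x46→b8/s0 MISS; vc=[27,11,7,4]
#10 0x21→b4/s0 VC-HIT; vc=[27,11,7,8]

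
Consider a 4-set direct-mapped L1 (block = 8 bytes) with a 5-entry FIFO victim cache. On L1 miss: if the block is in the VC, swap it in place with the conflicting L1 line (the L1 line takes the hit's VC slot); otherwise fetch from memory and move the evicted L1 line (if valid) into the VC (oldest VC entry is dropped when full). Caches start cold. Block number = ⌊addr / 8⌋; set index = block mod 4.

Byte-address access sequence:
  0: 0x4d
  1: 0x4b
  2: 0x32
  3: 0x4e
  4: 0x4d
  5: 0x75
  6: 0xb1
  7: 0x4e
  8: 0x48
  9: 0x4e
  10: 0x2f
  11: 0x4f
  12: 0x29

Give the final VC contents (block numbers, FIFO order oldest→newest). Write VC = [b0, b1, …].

VC = [6, 14, 9]

  [0] addr=0x4d blk=9 s=1: MISS | VC []
  [1] addr=0x4b blk=9 s=1: L1-HIT | VC []
  [2] addr=0x32 blk=6 s=2: MISS | VC []
  [3] addr=0x4e blk=9 s=1: L1-HIT | VC []
  [4] addr=0x4d blk=9 s=1: L1-HIT | VC []
  [5] addr=0x75 blk=14 s=2: MISS | VC [6]
  [6] addr=0xb1 blk=22 s=2: MISS | VC [6, 14]
  [7] addr=0x4e blk=9 s=1: L1-HIT | VC [6, 14]
  [8] addr=0x48 blk=9 s=1: L1-HIT | VC [6, 14]
  [9] addr=0x4e blk=9 s=1: L1-HIT | VC [6, 14]
  [10] addr=0x2f blk=5 s=1: MISS | VC [6, 14, 9]
  [11] addr=0x4f blk=9 s=1: VC-HIT | VC [6, 14, 5]
  [12] addr=0x29 blk=5 s=1: VC-HIT | VC [6, 14, 9]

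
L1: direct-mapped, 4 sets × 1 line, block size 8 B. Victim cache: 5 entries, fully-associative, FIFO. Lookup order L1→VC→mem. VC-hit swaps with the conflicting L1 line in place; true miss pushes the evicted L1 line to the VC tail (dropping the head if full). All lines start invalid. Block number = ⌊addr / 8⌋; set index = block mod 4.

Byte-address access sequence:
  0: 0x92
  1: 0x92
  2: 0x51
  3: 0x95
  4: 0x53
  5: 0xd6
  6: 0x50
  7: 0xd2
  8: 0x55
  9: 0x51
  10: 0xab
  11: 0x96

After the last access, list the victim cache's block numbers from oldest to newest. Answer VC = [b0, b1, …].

VC = [10, 26]

#0 0x92→b18/s2 MISS; vc=[]
#1 0x92→b18/s2 L1-HIT; vc=[]
#2 0x51→b10/s2 MISS; vc=[18]
#3 0x95→b18/s2 VC-HIT; vc=[10]
#4 0x53→b10/s2 VC-HIT; vc=[18]
#5 0xd6→b26/s2 MISS; vc=[18,10]
#6 0x50→b10/s2 VC-HIT; vc=[18,26]
#7 0xd2→b26/s2 VC-HIT; vc=[18,10]
#8 0x55→b10/s2 VC-HIT; vc=[18,26]
#9 0x51→b10/s2 L1-HIT; vc=[18,26]
#10 0xab→b21/s1 MISS; vc=[18,26]
#11 0x96→b18/s2 VC-HIT; vc=[10,26]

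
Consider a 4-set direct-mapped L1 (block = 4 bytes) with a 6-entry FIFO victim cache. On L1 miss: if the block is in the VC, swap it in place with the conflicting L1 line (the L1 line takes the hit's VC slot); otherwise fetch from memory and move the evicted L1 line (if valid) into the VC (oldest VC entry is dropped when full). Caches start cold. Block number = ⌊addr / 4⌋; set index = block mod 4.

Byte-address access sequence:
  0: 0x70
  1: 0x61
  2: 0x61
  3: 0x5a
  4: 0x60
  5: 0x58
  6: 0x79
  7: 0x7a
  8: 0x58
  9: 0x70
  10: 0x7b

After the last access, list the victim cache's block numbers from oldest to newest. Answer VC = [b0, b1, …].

VC = [24, 22]

  [0] addr=0x70 blk=28 s=0: MISS | VC []
  [1] addr=0x61 blk=24 s=0: MISS | VC [28]
  [2] addr=0x61 blk=24 s=0: L1-HIT | VC [28]
  [3] addr=0x5a blk=22 s=2: MISS | VC [28]
  [4] addr=0x60 blk=24 s=0: L1-HIT | VC [28]
  [5] addr=0x58 blk=22 s=2: L1-HIT | VC [28]
  [6] addr=0x79 blk=30 s=2: MISS | VC [28, 22]
  [7] addr=0x7a blk=30 s=2: L1-HIT | VC [28, 22]
  [8] addr=0x58 blk=22 s=2: VC-HIT | VC [28, 30]
  [9] addr=0x70 blk=28 s=0: VC-HIT | VC [24, 30]
  [10] addr=0x7b blk=30 s=2: VC-HIT | VC [24, 22]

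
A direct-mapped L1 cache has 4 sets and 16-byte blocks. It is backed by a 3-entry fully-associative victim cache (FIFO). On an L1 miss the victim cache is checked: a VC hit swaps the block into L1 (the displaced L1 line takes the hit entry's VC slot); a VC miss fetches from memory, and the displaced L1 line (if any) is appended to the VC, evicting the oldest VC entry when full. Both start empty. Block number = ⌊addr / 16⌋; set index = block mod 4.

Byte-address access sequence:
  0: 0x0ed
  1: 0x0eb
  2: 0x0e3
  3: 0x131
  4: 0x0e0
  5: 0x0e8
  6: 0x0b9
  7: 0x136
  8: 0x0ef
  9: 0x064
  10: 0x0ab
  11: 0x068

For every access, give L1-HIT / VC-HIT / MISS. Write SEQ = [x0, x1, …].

#0 0xed→b14/s2 MISS; vc=[]
#1 0xeb→b14/s2 L1-HIT; vc=[]
#2 0xe3→b14/s2 L1-HIT; vc=[]
#3 0x131→b19/s3 MISS; vc=[]
#4 0xe0→b14/s2 L1-HIT; vc=[]
#5 0xe8→b14/s2 L1-HIT; vc=[]
#6 0xb9→b11/s3 MISS; vc=[19]
#7 0x136→b19/s3 VC-HIT; vc=[11]
#8 0xef→b14/s2 L1-HIT; vc=[11]
#9 0x64→b6/s2 MISS; vc=[11,14]
#10 0xab→b10/s2 MISS; vc=[11,14,6]
#11 0x68→b6/s2 VC-HIT; vc=[11,14,10]

SEQ = [MISS, L1-HIT, L1-HIT, MISS, L1-HIT, L1-HIT, MISS, VC-HIT, L1-HIT, MISS, MISS, VC-HIT]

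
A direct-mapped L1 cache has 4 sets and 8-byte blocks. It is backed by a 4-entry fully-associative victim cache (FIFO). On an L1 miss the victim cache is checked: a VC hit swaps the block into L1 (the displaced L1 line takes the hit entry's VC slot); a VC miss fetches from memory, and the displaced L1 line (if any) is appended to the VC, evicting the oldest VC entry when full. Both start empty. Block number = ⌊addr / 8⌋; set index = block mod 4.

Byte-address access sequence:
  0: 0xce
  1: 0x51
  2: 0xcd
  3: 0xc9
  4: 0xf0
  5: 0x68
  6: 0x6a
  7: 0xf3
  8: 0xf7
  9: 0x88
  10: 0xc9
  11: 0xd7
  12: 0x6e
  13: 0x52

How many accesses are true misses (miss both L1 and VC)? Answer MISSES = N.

#0 0xce→b25/s1 MISS; vc=[]
#1 0x51→b10/s2 MISS; vc=[]
#2 0xcd→b25/s1 L1-HIT; vc=[]
#3 0xc9→b25/s1 L1-HIT; vc=[]
#4 0xf0→b30/s2 MISS; vc=[10]
#5 0x68→b13/s1 MISS; vc=[10,25]
#6 0x6a→b13/s1 L1-HIT; vc=[10,25]
#7 0xf3→b30/s2 L1-HIT; vc=[10,25]
#8 0xf7→b30/s2 L1-HIT; vc=[10,25]
#9 0x88→b17/s1 MISS; vc=[10,25,13]
#10 0xc9→b25/s1 VC-HIT; vc=[10,17,13]
#11 0xd7→b26/s2 MISS; vc=[10,17,13,30]
#12 0x6e→b13/s1 VC-HIT; vc=[10,17,25,30]
#13 0x52→b10/s2 VC-HIT; vc=[26,17,25,30]

MISSES = 6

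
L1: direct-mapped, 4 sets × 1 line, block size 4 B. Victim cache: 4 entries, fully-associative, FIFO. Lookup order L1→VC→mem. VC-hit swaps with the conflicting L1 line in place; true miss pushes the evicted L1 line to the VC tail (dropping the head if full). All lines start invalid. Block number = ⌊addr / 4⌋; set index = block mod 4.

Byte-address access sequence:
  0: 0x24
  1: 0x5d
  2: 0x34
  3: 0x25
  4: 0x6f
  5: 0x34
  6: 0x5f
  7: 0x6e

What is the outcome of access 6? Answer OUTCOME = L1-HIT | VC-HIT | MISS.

OUTCOME = VC-HIT

0: 0x24 (blk 9, set 1) → MISS  vc=[]
1: 0x5d (blk 23, set 3) → MISS  vc=[]
2: 0x34 (blk 13, set 1) → MISS  vc=[9]
3: 0x25 (blk 9, set 1) → VC-HIT  vc=[13]
4: 0x6f (blk 27, set 3) → MISS  vc=[13, 23]
5: 0x34 (blk 13, set 1) → VC-HIT  vc=[9, 23]
6: 0x5f (blk 23, set 3) → VC-HIT  vc=[9, 27]
7: 0x6e (blk 27, set 3) → VC-HIT  vc=[9, 23]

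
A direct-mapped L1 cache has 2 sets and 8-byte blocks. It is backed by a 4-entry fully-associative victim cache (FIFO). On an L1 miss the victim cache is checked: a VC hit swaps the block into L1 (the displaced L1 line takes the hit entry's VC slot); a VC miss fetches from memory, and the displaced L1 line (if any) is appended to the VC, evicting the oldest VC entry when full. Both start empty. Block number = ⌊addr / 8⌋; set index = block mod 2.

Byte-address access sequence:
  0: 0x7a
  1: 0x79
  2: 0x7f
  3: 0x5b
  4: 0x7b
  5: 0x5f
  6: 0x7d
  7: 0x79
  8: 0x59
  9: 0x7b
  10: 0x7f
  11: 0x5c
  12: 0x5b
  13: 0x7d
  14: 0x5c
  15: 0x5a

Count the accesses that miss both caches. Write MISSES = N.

0: 0x7a (blk 15, set 1) → MISS  vc=[]
1: 0x79 (blk 15, set 1) → L1-HIT  vc=[]
2: 0x7f (blk 15, set 1) → L1-HIT  vc=[]
3: 0x5b (blk 11, set 1) → MISS  vc=[15]
4: 0x7b (blk 15, set 1) → VC-HIT  vc=[11]
5: 0x5f (blk 11, set 1) → VC-HIT  vc=[15]
6: 0x7d (blk 15, set 1) → VC-HIT  vc=[11]
7: 0x79 (blk 15, set 1) → L1-HIT  vc=[11]
8: 0x59 (blk 11, set 1) → VC-HIT  vc=[15]
9: 0x7b (blk 15, set 1) → VC-HIT  vc=[11]
10: 0x7f (blk 15, set 1) → L1-HIT  vc=[11]
11: 0x5c (blk 11, set 1) → VC-HIT  vc=[15]
12: 0x5b (blk 11, set 1) → L1-HIT  vc=[15]
13: 0x7d (blk 15, set 1) → VC-HIT  vc=[11]
14: 0x5c (blk 11, set 1) → VC-HIT  vc=[15]
15: 0x5a (blk 11, set 1) → L1-HIT  vc=[15]

MISSES = 2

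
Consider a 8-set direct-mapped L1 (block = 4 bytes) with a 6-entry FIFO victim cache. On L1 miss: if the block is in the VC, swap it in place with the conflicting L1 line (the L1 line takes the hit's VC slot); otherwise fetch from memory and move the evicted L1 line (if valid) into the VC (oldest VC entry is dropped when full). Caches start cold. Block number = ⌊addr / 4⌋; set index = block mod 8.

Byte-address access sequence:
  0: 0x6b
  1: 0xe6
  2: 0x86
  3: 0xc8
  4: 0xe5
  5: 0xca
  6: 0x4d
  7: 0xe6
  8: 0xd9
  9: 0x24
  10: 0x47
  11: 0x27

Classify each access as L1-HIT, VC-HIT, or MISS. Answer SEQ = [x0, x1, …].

  [0] addr=0x6b blk=26 s=2: MISS | VC []
  [1] addr=0xe6 blk=57 s=1: MISS | VC []
  [2] addr=0x86 blk=33 s=1: MISS | VC [57]
  [3] addr=0xc8 blk=50 s=2: MISS | VC [57, 26]
  [4] addr=0xe5 blk=57 s=1: VC-HIT | VC [33, 26]
  [5] addr=0xca blk=50 s=2: L1-HIT | VC [33, 26]
  [6] addr=0x4d blk=19 s=3: MISS | VC [33, 26]
  [7] addr=0xe6 blk=57 s=1: L1-HIT | VC [33, 26]
  [8] addr=0xd9 blk=54 s=6: MISS | VC [33, 26]
  [9] addr=0x24 blk=9 s=1: MISS | VC [33, 26, 57]
  [10] addr=0x47 blk=17 s=1: MISS | VC [33, 26, 57, 9]
  [11] addr=0x27 blk=9 s=1: VC-HIT | VC [33, 26, 57, 17]

SEQ = [MISS, MISS, MISS, MISS, VC-HIT, L1-HIT, MISS, L1-HIT, MISS, MISS, MISS, VC-HIT]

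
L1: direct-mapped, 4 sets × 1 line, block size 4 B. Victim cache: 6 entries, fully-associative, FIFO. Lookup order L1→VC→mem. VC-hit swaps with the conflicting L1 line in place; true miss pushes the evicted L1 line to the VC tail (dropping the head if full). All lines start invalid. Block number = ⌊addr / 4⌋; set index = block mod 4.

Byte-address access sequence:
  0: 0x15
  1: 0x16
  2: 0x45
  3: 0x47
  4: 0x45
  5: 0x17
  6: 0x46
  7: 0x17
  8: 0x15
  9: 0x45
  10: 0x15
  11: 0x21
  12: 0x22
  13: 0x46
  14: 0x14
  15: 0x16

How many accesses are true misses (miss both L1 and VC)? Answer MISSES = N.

  [0] addr=0x15 blk=5 s=1: MISS | VC []
  [1] addr=0x16 blk=5 s=1: L1-HIT | VC []
  [2] addr=0x45 blk=17 s=1: MISS | VC [5]
  [3] addr=0x47 blk=17 s=1: L1-HIT | VC [5]
  [4] addr=0x45 blk=17 s=1: L1-HIT | VC [5]
  [5] addr=0x17 blk=5 s=1: VC-HIT | VC [17]
  [6] addr=0x46 blk=17 s=1: VC-HIT | VC [5]
  [7] addr=0x17 blk=5 s=1: VC-HIT | VC [17]
  [8] addr=0x15 blk=5 s=1: L1-HIT | VC [17]
  [9] addr=0x45 blk=17 s=1: VC-HIT | VC [5]
  [10] addr=0x15 blk=5 s=1: VC-HIT | VC [17]
  [11] addr=0x21 blk=8 s=0: MISS | VC [17]
  [12] addr=0x22 blk=8 s=0: L1-HIT | VC [17]
  [13] addr=0x46 blk=17 s=1: VC-HIT | VC [5]
  [14] addr=0x14 blk=5 s=1: VC-HIT | VC [17]
  [15] addr=0x16 blk=5 s=1: L1-HIT | VC [17]

MISSES = 3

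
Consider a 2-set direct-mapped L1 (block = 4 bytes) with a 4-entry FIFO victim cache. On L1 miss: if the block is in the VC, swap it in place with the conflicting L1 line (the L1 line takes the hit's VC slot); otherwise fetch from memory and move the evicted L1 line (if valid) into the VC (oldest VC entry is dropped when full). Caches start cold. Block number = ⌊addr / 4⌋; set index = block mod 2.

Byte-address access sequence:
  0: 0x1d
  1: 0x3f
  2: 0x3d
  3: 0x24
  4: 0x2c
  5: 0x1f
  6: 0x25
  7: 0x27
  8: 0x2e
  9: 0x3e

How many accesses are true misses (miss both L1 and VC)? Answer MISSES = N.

  [0] addr=0x1d blk=7 s=1: MISS | VC []
  [1] addr=0x3f blk=15 s=1: MISS | VC [7]
  [2] addr=0x3d blk=15 s=1: L1-HIT | VC [7]
  [3] addr=0x24 blk=9 s=1: MISS | VC [7, 15]
  [4] addr=0x2c blk=11 s=1: MISS | VC [7, 15, 9]
  [5] addr=0x1f blk=7 s=1: VC-HIT | VC [11, 15, 9]
  [6] addr=0x25 blk=9 s=1: VC-HIT | VC [11, 15, 7]
  [7] addr=0x27 blk=9 s=1: L1-HIT | VC [11, 15, 7]
  [8] addr=0x2e blk=11 s=1: VC-HIT | VC [9, 15, 7]
  [9] addr=0x3e blk=15 s=1: VC-HIT | VC [9, 11, 7]

MISSES = 4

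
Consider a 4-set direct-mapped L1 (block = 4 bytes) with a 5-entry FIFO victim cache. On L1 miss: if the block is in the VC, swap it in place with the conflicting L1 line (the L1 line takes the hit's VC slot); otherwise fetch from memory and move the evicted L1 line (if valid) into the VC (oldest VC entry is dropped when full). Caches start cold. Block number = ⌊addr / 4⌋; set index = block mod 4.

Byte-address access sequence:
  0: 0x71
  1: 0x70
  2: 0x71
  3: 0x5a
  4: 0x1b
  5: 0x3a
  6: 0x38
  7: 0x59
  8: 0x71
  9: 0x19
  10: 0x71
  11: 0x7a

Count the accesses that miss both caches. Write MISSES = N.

0: 0x71 (blk 28, set 0) → MISS  vc=[]
1: 0x70 (blk 28, set 0) → L1-HIT  vc=[]
2: 0x71 (blk 28, set 0) → L1-HIT  vc=[]
3: 0x5a (blk 22, set 2) → MISS  vc=[]
4: 0x1b (blk 6, set 2) → MISS  vc=[22]
5: 0x3a (blk 14, set 2) → MISS  vc=[22, 6]
6: 0x38 (blk 14, set 2) → L1-HIT  vc=[22, 6]
7: 0x59 (blk 22, set 2) → VC-HIT  vc=[14, 6]
8: 0x71 (blk 28, set 0) → L1-HIT  vc=[14, 6]
9: 0x19 (blk 6, set 2) → VC-HIT  vc=[14, 22]
10: 0x71 (blk 28, set 0) → L1-HIT  vc=[14, 22]
11: 0x7a (blk 30, set 2) → MISS  vc=[14, 22, 6]

MISSES = 5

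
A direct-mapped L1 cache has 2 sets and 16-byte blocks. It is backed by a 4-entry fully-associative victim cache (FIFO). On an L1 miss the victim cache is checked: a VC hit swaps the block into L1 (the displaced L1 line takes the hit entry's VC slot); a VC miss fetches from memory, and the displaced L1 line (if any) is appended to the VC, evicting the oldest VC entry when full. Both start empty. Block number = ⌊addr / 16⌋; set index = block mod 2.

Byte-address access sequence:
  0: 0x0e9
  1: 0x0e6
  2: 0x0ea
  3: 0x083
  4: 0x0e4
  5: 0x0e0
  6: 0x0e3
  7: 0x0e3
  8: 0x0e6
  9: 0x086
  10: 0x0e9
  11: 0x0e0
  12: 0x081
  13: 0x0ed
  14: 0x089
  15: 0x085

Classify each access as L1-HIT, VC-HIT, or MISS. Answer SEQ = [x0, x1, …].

SEQ = [MISS, L1-HIT, L1-HIT, MISS, VC-HIT, L1-HIT, L1-HIT, L1-HIT, L1-HIT, VC-HIT, VC-HIT, L1-HIT, VC-HIT, VC-HIT, VC-HIT, L1-HIT]

#0 0xe9→b14/s0 MISS; vc=[]
#1 0xe6→b14/s0 L1-HIT; vc=[]
#2 0xea→b14/s0 L1-HIT; vc=[]
#3 0x83→b8/s0 MISS; vc=[14]
#4 0xe4→b14/s0 VC-HIT; vc=[8]
#5 0xe0→b14/s0 L1-HIT; vc=[8]
#6 0xe3→b14/s0 L1-HIT; vc=[8]
#7 0xe3→b14/s0 L1-HIT; vc=[8]
#8 0xe6→b14/s0 L1-HIT; vc=[8]
#9 0x86→b8/s0 VC-HIT; vc=[14]
#10 0xe9→b14/s0 VC-HIT; vc=[8]
#11 0xe0→b14/s0 L1-HIT; vc=[8]
#12 0x81→b8/s0 VC-HIT; vc=[14]
#13 0xed→b14/s0 VC-HIT; vc=[8]
#14 0x89→b8/s0 VC-HIT; vc=[14]
#15 0x85→b8/s0 L1-HIT; vc=[14]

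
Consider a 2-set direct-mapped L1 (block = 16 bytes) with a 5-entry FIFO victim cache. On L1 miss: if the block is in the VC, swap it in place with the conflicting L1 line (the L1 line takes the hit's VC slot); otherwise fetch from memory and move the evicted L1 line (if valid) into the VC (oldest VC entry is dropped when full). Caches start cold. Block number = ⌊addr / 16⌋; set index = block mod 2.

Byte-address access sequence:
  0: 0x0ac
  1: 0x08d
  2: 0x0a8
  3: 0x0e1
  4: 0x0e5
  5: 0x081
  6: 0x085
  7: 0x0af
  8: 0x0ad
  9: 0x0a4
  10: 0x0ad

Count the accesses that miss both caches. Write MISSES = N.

MISSES = 3

0: 0xac (blk 10, set 0) → MISS  vc=[]
1: 0x8d (blk 8, set 0) → MISS  vc=[10]
2: 0xa8 (blk 10, set 0) → VC-HIT  vc=[8]
3: 0xe1 (blk 14, set 0) → MISS  vc=[8, 10]
4: 0xe5 (blk 14, set 0) → L1-HIT  vc=[8, 10]
5: 0x81 (blk 8, set 0) → VC-HIT  vc=[14, 10]
6: 0x85 (blk 8, set 0) → L1-HIT  vc=[14, 10]
7: 0xaf (blk 10, set 0) → VC-HIT  vc=[14, 8]
8: 0xad (blk 10, set 0) → L1-HIT  vc=[14, 8]
9: 0xa4 (blk 10, set 0) → L1-HIT  vc=[14, 8]
10: 0xad (blk 10, set 0) → L1-HIT  vc=[14, 8]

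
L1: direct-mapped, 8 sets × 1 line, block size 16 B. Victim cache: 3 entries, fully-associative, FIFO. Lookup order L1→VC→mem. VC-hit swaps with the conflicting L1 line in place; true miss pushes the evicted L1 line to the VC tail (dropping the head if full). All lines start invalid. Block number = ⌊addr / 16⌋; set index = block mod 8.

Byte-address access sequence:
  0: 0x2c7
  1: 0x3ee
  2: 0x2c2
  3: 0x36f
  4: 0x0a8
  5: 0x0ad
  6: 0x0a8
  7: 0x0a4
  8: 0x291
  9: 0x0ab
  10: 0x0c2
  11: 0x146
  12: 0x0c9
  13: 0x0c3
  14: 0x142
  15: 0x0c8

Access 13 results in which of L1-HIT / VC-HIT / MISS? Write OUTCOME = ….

OUTCOME = L1-HIT

#0 0x2c7→b44/s4 MISS; vc=[]
#1 0x3ee→b62/s6 MISS; vc=[]
#2 0x2c2→b44/s4 L1-HIT; vc=[]
#3 0x36f→b54/s6 MISS; vc=[62]
#4 0xa8→b10/s2 MISS; vc=[62]
#5 0xad→b10/s2 L1-HIT; vc=[62]
#6 0xa8→b10/s2 L1-HIT; vc=[62]
#7 0xa4→b10/s2 L1-HIT; vc=[62]
#8 0x291→b41/s1 MISS; vc=[62]
#9 0xab→b10/s2 L1-HIT; vc=[62]
#10 0xc2→b12/s4 MISS; vc=[62,44]
#11 0x146→b20/s4 MISS; vc=[62,44,12]
#12 0xc9→b12/s4 VC-HIT; vc=[62,44,20]
#13 0xc3→b12/s4 L1-HIT; vc=[62,44,20]
#14 0x142→b20/s4 VC-HIT; vc=[62,44,12]
#15 0xc8→b12/s4 VC-HIT; vc=[62,44,20]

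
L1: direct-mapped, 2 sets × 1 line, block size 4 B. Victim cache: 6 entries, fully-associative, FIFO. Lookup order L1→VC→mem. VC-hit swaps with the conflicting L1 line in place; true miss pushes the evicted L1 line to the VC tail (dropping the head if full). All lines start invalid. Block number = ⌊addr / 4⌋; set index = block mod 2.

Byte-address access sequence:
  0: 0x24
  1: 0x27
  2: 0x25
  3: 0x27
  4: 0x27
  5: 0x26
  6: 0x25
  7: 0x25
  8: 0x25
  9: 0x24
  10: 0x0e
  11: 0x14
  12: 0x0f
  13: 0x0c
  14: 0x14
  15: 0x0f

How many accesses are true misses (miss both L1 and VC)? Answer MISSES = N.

  [0] addr=0x24 blk=9 s=1: MISS | VC []
  [1] addr=0x27 blk=9 s=1: L1-HIT | VC []
  [2] addr=0x25 blk=9 s=1: L1-HIT | VC []
  [3] addr=0x27 blk=9 s=1: L1-HIT | VC []
  [4] addr=0x27 blk=9 s=1: L1-HIT | VC []
  [5] addr=0x26 blk=9 s=1: L1-HIT | VC []
  [6] addr=0x25 blk=9 s=1: L1-HIT | VC []
  [7] addr=0x25 blk=9 s=1: L1-HIT | VC []
  [8] addr=0x25 blk=9 s=1: L1-HIT | VC []
  [9] addr=0x24 blk=9 s=1: L1-HIT | VC []
  [10] addr=0xe blk=3 s=1: MISS | VC [9]
  [11] addr=0x14 blk=5 s=1: MISS | VC [9, 3]
  [12] addr=0xf blk=3 s=1: VC-HIT | VC [9, 5]
  [13] addr=0xc blk=3 s=1: L1-HIT | VC [9, 5]
  [14] addr=0x14 blk=5 s=1: VC-HIT | VC [9, 3]
  [15] addr=0xf blk=3 s=1: VC-HIT | VC [9, 5]

MISSES = 3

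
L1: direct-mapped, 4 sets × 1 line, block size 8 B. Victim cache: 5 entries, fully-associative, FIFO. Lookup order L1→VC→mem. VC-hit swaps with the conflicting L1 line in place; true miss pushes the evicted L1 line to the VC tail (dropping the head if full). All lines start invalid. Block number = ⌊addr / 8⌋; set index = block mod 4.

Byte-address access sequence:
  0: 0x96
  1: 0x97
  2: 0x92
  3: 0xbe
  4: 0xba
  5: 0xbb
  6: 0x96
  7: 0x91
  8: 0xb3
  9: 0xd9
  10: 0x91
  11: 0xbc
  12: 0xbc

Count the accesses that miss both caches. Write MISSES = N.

0: 0x96 (blk 18, set 2) → MISS  vc=[]
1: 0x97 (blk 18, set 2) → L1-HIT  vc=[]
2: 0x92 (blk 18, set 2) → L1-HIT  vc=[]
3: 0xbe (blk 23, set 3) → MISS  vc=[]
4: 0xba (blk 23, set 3) → L1-HIT  vc=[]
5: 0xbb (blk 23, set 3) → L1-HIT  vc=[]
6: 0x96 (blk 18, set 2) → L1-HIT  vc=[]
7: 0x91 (blk 18, set 2) → L1-HIT  vc=[]
8: 0xb3 (blk 22, set 2) → MISS  vc=[18]
9: 0xd9 (blk 27, set 3) → MISS  vc=[18, 23]
10: 0x91 (blk 18, set 2) → VC-HIT  vc=[22, 23]
11: 0xbc (blk 23, set 3) → VC-HIT  vc=[22, 27]
12: 0xbc (blk 23, set 3) → L1-HIT  vc=[22, 27]

MISSES = 4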